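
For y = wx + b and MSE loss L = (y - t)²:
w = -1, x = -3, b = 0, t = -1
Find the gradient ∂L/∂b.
∂L/∂b = 8

y = wx + b = (-1)(-3) + 0 = 3
∂L/∂y = 2(y - t) = 2(3 - -1) = 8
∂y/∂b = 1
∂L/∂b = ∂L/∂y · ∂y/∂b = 8 × 1 = 8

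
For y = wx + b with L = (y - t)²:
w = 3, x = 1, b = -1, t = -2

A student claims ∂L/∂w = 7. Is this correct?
Incorrect

y = (3)(1) + -1 = 2
∂L/∂y = 2(y - t) = 2(2 - -2) = 8
∂y/∂w = x = 1
∂L/∂w = 8 × 1 = 8

Claimed value: 7
Incorrect: The correct gradient is 8.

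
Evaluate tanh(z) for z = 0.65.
0.5717

tanh(0.65) = (e^(0.65) - e^(-0.65))/(e^(0.65) + e^(-0.65)) = 0.5717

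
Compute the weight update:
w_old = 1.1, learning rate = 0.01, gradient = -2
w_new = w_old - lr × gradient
w_new = 1.12

w_new = w - η·∂L/∂w = 1.1 - 0.01×(-2) = 1.1 - (-0.02) = 1.12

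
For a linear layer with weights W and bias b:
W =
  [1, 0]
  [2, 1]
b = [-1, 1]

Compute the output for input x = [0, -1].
y = [-1, 0]

Wx = [1×0 + 0×-1, 2×0 + 1×-1]
   = [0, -1]
y = Wx + b = [0 + -1, -1 + 1] = [-1, 0]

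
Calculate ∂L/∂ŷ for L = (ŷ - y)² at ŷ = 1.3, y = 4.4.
∂L/∂ŷ = -6.2

∂L/∂ŷ = 2(ŷ - y) = 2(1.3 - 4.4) = 2(-3.1) = -6.2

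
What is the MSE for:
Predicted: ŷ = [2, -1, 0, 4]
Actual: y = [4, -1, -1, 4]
MSE = 1.25

MSE = (1/4)((2-4)² + (-1--1)² + (0--1)² + (4-4)²) = (1/4)(4 + 0 + 1 + 0) = 1.25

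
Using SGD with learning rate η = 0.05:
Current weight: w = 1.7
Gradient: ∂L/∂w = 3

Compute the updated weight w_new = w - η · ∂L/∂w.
w_new = 1.55

w_new = w - η·∂L/∂w = 1.7 - 0.05×(3) = 1.7 - (0.15) = 1.55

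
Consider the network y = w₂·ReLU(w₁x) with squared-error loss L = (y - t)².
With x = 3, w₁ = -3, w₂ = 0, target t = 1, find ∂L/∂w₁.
∂L/∂w₁ = 0

Forward pass:
z = w₁x = -3×3 = -9
h = ReLU(-9) = 0
y = w₂h = 0×0 = 0

Backward pass:
∂L/∂y = 2(y - t) = 2(0 - 1) = -2
∂y/∂h = w₂ = 0
∂h/∂z = 0 (ReLU derivative)
∂z/∂w₁ = x = 3

∂L/∂w₁ = -2 × 0 × 0 × 3 = 0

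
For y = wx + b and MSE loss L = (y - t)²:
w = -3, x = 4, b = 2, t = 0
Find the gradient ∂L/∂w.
∂L/∂w = -80

y = wx + b = (-3)(4) + 2 = -10
∂L/∂y = 2(y - t) = 2(-10 - 0) = -20
∂y/∂w = x = 4
∂L/∂w = ∂L/∂y · ∂y/∂w = -20 × 4 = -80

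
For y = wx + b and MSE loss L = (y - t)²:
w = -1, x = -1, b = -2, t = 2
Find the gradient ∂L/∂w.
∂L/∂w = 6

y = wx + b = (-1)(-1) + -2 = -1
∂L/∂y = 2(y - t) = 2(-1 - 2) = -6
∂y/∂w = x = -1
∂L/∂w = ∂L/∂y · ∂y/∂w = -6 × -1 = 6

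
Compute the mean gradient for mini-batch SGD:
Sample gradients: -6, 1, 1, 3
Average gradient = -0.25

Average = (1/4)(-6 + 1 + 1 + 3) = -1/4 = -0.25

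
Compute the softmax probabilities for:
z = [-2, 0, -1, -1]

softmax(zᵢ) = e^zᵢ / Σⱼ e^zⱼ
p = [0.0723, 0.5344, 0.1966, 0.1966]

exp(z) = [0.1353, 1, 0.3679, 0.3679]
Sum = 1.871
p = [0.0723, 0.5344, 0.1966, 0.1966]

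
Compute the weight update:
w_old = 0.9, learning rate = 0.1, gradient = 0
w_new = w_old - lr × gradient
w_new = 0.9

w_new = w - η·∂L/∂w = 0.9 - 0.1×(0) = 0.9 - (0) = 0.9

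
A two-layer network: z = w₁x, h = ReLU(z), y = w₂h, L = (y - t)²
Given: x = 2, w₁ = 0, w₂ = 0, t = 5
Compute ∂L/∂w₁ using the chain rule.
∂L/∂w₁ = 0

Forward pass:
z = w₁x = 0×2 = 0
h = ReLU(0) = 0
y = w₂h = 0×0 = 0

Backward pass:
∂L/∂y = 2(y - t) = 2(0 - 5) = -10
∂y/∂h = w₂ = 0
∂h/∂z = 0 (ReLU derivative)
∂z/∂w₁ = x = 2

∂L/∂w₁ = -10 × 0 × 0 × 2 = 0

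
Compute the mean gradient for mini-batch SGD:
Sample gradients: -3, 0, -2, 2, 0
Average gradient = -0.6

Average = (1/5)(-3 + 0 + -2 + 2 + 0) = -3/5 = -0.6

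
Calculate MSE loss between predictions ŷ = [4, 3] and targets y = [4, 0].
MSE = 4.5

MSE = (1/2)((4-4)² + (3-0)²) = (1/2)(0 + 9) = 4.5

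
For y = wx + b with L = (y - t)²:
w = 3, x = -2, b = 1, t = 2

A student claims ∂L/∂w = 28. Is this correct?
Correct

y = (3)(-2) + 1 = -5
∂L/∂y = 2(y - t) = 2(-5 - 2) = -14
∂y/∂w = x = -2
∂L/∂w = -14 × -2 = 28

Claimed value: 28
Correct: The correct gradient is 28.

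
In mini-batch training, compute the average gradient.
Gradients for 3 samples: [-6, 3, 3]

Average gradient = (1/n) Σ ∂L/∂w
Average gradient = 0

Average = (1/3)(-6 + 3 + 3) = 0/3 = 0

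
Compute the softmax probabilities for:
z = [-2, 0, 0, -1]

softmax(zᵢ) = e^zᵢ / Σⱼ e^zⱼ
p = [0.0541, 0.3995, 0.3995, 0.147]

exp(z) = [0.1353, 1, 1, 0.3679]
Sum = 2.503
p = [0.0541, 0.3995, 0.3995, 0.147]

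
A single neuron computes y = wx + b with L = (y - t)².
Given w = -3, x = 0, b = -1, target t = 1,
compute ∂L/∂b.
∂L/∂b = -4

y = wx + b = (-3)(0) + -1 = -1
∂L/∂y = 2(y - t) = 2(-1 - 1) = -4
∂y/∂b = 1
∂L/∂b = ∂L/∂y · ∂y/∂b = -4 × 1 = -4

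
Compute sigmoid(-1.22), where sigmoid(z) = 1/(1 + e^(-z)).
0.2279

sigmoid(-1.22) = 1/(1 + e^(1.22)) = 1/(1 + 3.387) = 0.2279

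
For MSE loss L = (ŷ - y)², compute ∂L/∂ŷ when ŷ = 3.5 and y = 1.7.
∂L/∂ŷ = 3.6

∂L/∂ŷ = 2(ŷ - y) = 2(3.5 - 1.7) = 2(1.8) = 3.6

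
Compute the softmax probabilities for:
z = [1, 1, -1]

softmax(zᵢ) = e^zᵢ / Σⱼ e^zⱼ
p = [0.4683, 0.4683, 0.0634]

exp(z) = [2.718, 2.718, 0.3679]
Sum = 5.804
p = [0.4683, 0.4683, 0.0634]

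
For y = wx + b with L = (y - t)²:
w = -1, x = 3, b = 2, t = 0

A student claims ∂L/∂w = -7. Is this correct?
Incorrect

y = (-1)(3) + 2 = -1
∂L/∂y = 2(y - t) = 2(-1 - 0) = -2
∂y/∂w = x = 3
∂L/∂w = -2 × 3 = -6

Claimed value: -7
Incorrect: The correct gradient is -6.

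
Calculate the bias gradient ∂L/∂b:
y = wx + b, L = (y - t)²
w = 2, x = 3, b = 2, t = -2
∂L/∂b = 20

y = wx + b = (2)(3) + 2 = 8
∂L/∂y = 2(y - t) = 2(8 - -2) = 20
∂y/∂b = 1
∂L/∂b = ∂L/∂y · ∂y/∂b = 20 × 1 = 20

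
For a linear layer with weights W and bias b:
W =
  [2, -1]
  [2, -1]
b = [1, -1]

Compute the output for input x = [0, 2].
y = [-1, -3]

Wx = [2×0 + -1×2, 2×0 + -1×2]
   = [-2, -2]
y = Wx + b = [-2 + 1, -2 + -1] = [-1, -3]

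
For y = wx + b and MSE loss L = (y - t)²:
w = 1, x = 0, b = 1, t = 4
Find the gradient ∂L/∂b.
∂L/∂b = -6

y = wx + b = (1)(0) + 1 = 1
∂L/∂y = 2(y - t) = 2(1 - 4) = -6
∂y/∂b = 1
∂L/∂b = ∂L/∂y · ∂y/∂b = -6 × 1 = -6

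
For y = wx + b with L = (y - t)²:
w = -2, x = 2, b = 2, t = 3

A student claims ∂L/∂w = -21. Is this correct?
Incorrect

y = (-2)(2) + 2 = -2
∂L/∂y = 2(y - t) = 2(-2 - 3) = -10
∂y/∂w = x = 2
∂L/∂w = -10 × 2 = -20

Claimed value: -21
Incorrect: The correct gradient is -20.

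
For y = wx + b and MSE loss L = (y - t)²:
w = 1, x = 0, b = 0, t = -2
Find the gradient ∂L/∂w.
∂L/∂w = 0

y = wx + b = (1)(0) + 0 = 0
∂L/∂y = 2(y - t) = 2(0 - -2) = 4
∂y/∂w = x = 0
∂L/∂w = ∂L/∂y · ∂y/∂w = 4 × 0 = 0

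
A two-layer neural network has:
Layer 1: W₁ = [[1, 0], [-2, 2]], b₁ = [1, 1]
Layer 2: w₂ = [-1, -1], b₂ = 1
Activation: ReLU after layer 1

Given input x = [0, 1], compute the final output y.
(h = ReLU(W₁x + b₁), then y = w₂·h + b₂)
y = -3

Layer 1 pre-activation: z₁ = [1, 3]
After ReLU: h = [1, 3]
Layer 2 output: y = -1×1 + -1×3 + 1 = -3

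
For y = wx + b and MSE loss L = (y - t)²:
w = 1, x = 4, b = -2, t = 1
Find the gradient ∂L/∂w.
∂L/∂w = 8

y = wx + b = (1)(4) + -2 = 2
∂L/∂y = 2(y - t) = 2(2 - 1) = 2
∂y/∂w = x = 4
∂L/∂w = ∂L/∂y · ∂y/∂w = 2 × 4 = 8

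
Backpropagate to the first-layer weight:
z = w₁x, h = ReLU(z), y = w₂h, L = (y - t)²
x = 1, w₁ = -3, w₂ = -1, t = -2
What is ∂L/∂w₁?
∂L/∂w₁ = 0

Forward pass:
z = w₁x = -3×1 = -3
h = ReLU(-3) = 0
y = w₂h = -1×0 = 0

Backward pass:
∂L/∂y = 2(y - t) = 2(0 - -2) = 4
∂y/∂h = w₂ = -1
∂h/∂z = 0 (ReLU derivative)
∂z/∂w₁ = x = 1

∂L/∂w₁ = 4 × -1 × 0 × 1 = 0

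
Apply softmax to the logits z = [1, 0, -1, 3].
p = [0.1125, 0.0414, 0.0152, 0.831]

exp(z) = [2.718, 1, 0.3679, 20.09]
Sum = 24.17
p = [0.1125, 0.0414, 0.0152, 0.831]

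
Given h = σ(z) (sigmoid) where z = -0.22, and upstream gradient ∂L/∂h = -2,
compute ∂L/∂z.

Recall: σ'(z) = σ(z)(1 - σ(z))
∂L/∂z = -0.494

σ(-0.22) = 0.4452
σ'(-0.22) = σ(-0.22)(1 - σ(-0.22)) = 0.4452 × 0.5548 = 0.247
∂L/∂z = ∂L/∂h · σ'(z) = -2 × 0.247 = -0.494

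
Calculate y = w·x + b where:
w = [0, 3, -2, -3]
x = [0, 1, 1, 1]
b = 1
y = -1

y = (0)(0) + (3)(1) + (-2)(1) + (-3)(1) + 1 = -1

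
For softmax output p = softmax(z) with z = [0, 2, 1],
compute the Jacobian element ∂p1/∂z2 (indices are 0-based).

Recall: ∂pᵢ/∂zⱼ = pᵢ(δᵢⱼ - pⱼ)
∂p1/∂z2 = -0.1628

p = softmax(z) = [0.09003, 0.6652, 0.2447]
p1 = 0.6652, p2 = 0.2447

∂p1/∂z2 = -p1 × p2 = -0.6652 × 0.2447 = -0.1628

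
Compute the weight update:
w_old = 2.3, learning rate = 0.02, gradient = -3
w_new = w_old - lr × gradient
w_new = 2.36

w_new = w - η·∂L/∂w = 2.3 - 0.02×(-3) = 2.3 - (-0.06) = 2.36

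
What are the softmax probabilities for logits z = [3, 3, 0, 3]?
p = [0.3279, 0.3279, 0.0163, 0.3279]

exp(z) = [20.09, 20.09, 1, 20.09]
Sum = 61.26
p = [0.3279, 0.3279, 0.0163, 0.3279]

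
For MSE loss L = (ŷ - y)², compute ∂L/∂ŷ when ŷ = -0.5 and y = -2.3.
∂L/∂ŷ = 3.6

∂L/∂ŷ = 2(ŷ - y) = 2(-0.5 - -2.3) = 2(1.8) = 3.6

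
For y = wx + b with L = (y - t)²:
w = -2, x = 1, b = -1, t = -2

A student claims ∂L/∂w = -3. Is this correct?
Incorrect

y = (-2)(1) + -1 = -3
∂L/∂y = 2(y - t) = 2(-3 - -2) = -2
∂y/∂w = x = 1
∂L/∂w = -2 × 1 = -2

Claimed value: -3
Incorrect: The correct gradient is -2.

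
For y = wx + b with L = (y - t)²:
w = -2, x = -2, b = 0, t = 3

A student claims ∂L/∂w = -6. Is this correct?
Incorrect

y = (-2)(-2) + 0 = 4
∂L/∂y = 2(y - t) = 2(4 - 3) = 2
∂y/∂w = x = -2
∂L/∂w = 2 × -2 = -4

Claimed value: -6
Incorrect: The correct gradient is -4.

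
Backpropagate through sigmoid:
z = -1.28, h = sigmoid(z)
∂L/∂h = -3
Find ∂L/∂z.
∂L/∂z = -0.5107

σ(-1.28) = 0.2176
σ'(-1.28) = σ(-1.28)(1 - σ(-1.28)) = 0.2176 × 0.7824 = 0.1702
∂L/∂z = ∂L/∂h · σ'(z) = -3 × 0.1702 = -0.5107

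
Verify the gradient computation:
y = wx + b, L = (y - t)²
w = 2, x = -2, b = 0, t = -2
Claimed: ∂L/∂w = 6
Incorrect

y = (2)(-2) + 0 = -4
∂L/∂y = 2(y - t) = 2(-4 - -2) = -4
∂y/∂w = x = -2
∂L/∂w = -4 × -2 = 8

Claimed value: 6
Incorrect: The correct gradient is 8.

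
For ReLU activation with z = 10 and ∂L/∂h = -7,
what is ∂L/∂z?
∂L/∂z = -7

h = ReLU(10) = 10
Since z > 0: ∂h/∂z = 1
∂L/∂z = ∂L/∂h · ∂h/∂z = -7 × 1 = -7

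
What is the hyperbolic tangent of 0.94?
0.7352

tanh(0.94) = (e^(0.94) - e^(-0.94))/(e^(0.94) + e^(-0.94)) = 0.7352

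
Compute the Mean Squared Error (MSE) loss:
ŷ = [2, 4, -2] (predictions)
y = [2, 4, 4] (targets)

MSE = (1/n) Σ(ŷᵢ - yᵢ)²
MSE = 12

MSE = (1/3)((2-2)² + (4-4)² + (-2-4)²) = (1/3)(0 + 0 + 36) = 12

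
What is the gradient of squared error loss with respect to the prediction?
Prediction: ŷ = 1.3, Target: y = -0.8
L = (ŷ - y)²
∂L/∂ŷ = 4.2

∂L/∂ŷ = 2(ŷ - y) = 2(1.3 - -0.8) = 2(2.1) = 4.2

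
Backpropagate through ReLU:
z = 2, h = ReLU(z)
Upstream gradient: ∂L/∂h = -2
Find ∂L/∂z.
∂L/∂z = -2

h = ReLU(2) = 2
Since z > 0: ∂h/∂z = 1
∂L/∂z = ∂L/∂h · ∂h/∂z = -2 × 1 = -2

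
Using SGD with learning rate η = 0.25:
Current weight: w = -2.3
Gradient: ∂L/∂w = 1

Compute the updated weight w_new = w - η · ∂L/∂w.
w_new = -2.55

w_new = w - η·∂L/∂w = -2.3 - 0.25×(1) = -2.3 - (0.25) = -2.55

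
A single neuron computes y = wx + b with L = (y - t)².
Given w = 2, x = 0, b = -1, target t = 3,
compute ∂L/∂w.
∂L/∂w = 0

y = wx + b = (2)(0) + -1 = -1
∂L/∂y = 2(y - t) = 2(-1 - 3) = -8
∂y/∂w = x = 0
∂L/∂w = ∂L/∂y · ∂y/∂w = -8 × 0 = 0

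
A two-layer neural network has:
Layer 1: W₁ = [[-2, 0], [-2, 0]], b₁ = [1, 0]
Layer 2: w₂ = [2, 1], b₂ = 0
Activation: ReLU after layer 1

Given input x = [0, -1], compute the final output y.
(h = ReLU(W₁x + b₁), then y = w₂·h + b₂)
y = 2

Layer 1 pre-activation: z₁ = [1, 0]
After ReLU: h = [1, 0]
Layer 2 output: y = 2×1 + 1×0 + 0 = 2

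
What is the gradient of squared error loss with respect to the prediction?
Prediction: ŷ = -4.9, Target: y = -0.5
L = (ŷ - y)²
∂L/∂ŷ = -8.8

∂L/∂ŷ = 2(ŷ - y) = 2(-4.9 - -0.5) = 2(-4.4) = -8.8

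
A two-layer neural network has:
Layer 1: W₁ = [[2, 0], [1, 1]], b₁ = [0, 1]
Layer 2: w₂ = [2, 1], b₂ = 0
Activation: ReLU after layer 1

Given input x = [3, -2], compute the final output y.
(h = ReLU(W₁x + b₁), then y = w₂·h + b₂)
y = 14

Layer 1 pre-activation: z₁ = [6, 2]
After ReLU: h = [6, 2]
Layer 2 output: y = 2×6 + 1×2 + 0 = 14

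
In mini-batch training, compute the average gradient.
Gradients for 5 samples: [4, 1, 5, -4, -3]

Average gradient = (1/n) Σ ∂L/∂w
Average gradient = 0.6

Average = (1/5)(4 + 1 + 5 + -4 + -3) = 3/5 = 0.6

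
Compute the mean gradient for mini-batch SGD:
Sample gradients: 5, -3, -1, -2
Average gradient = -0.25

Average = (1/4)(5 + -3 + -1 + -2) = -1/4 = -0.25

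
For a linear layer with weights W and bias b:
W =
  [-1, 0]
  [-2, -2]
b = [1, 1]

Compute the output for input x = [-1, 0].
y = [2, 3]

Wx = [-1×-1 + 0×0, -2×-1 + -2×0]
   = [1, 2]
y = Wx + b = [1 + 1, 2 + 1] = [2, 3]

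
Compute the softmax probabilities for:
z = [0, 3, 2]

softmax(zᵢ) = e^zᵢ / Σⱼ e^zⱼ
p = [0.0351, 0.7054, 0.2595]

exp(z) = [1, 20.09, 7.389]
Sum = 28.47
p = [0.0351, 0.7054, 0.2595]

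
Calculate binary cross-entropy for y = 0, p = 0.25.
L = 0.2877

L = -0·log(0.25) - 1·log(0.75) = -log(0.75) = 0.2877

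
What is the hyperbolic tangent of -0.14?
-0.1391

tanh(-0.14) = (e^(-0.14) - e^(0.14))/(e^(-0.14) + e^(0.14)) = -0.1391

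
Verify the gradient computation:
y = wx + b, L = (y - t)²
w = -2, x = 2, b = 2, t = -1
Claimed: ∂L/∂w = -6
Incorrect

y = (-2)(2) + 2 = -2
∂L/∂y = 2(y - t) = 2(-2 - -1) = -2
∂y/∂w = x = 2
∂L/∂w = -2 × 2 = -4

Claimed value: -6
Incorrect: The correct gradient is -4.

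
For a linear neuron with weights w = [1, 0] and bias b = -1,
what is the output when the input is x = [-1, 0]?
y = -2

y = (1)(-1) + (0)(0) + -1 = -2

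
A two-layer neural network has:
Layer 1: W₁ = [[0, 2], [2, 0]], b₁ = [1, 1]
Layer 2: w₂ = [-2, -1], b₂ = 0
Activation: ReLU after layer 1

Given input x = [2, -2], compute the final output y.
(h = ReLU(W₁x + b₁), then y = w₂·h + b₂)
y = -5

Layer 1 pre-activation: z₁ = [-3, 5]
After ReLU: h = [0, 5]
Layer 2 output: y = -2×0 + -1×5 + 0 = -5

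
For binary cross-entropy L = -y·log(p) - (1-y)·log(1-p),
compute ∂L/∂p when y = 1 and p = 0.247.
∂L/∂p = -4.049

∂L/∂p = -y/p + (1-y)/(1-p) = -1/0.247 + 0 = -4.049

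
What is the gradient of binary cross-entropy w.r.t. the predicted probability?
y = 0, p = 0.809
∂L/∂p = 5.236

∂L/∂p = -y/p + (1-y)/(1-p) = 0 + 1/0.191 = 5.236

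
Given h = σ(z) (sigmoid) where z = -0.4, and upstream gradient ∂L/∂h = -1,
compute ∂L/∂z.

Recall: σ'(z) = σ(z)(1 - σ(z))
∂L/∂z = -0.2403

σ(-0.4) = 0.4013
σ'(-0.4) = σ(-0.4)(1 - σ(-0.4)) = 0.4013 × 0.5987 = 0.2403
∂L/∂z = ∂L/∂h · σ'(z) = -1 × 0.2403 = -0.2403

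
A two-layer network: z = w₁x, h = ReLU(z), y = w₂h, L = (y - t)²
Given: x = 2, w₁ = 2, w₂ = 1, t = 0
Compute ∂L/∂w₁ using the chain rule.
∂L/∂w₁ = 16

Forward pass:
z = w₁x = 2×2 = 4
h = ReLU(4) = 4
y = w₂h = 1×4 = 4

Backward pass:
∂L/∂y = 2(y - t) = 2(4 - 0) = 8
∂y/∂h = w₂ = 1
∂h/∂z = 1 (ReLU derivative)
∂z/∂w₁ = x = 2

∂L/∂w₁ = 8 × 1 × 1 × 2 = 16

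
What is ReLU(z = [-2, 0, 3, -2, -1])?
h = [0, 0, 3, 0, 0]

ReLU applied element-wise: max(0,-2)=0, max(0,0)=0, max(0,3)=3, max(0,-2)=0, max(0,-1)=0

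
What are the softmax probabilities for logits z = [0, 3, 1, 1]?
p = [0.0377, 0.7573, 0.1025, 0.1025]

exp(z) = [1, 20.09, 2.718, 2.718]
Sum = 26.52
p = [0.0377, 0.7573, 0.1025, 0.1025]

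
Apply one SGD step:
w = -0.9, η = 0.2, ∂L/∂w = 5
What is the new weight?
w_new = -1.9

w_new = w - η·∂L/∂w = -0.9 - 0.2×(5) = -0.9 - (1) = -1.9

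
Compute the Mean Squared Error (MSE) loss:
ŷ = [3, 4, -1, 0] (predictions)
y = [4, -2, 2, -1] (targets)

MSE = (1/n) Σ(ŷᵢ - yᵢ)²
MSE = 11.75

MSE = (1/4)((3-4)² + (4--2)² + (-1-2)² + (0--1)²) = (1/4)(1 + 36 + 9 + 1) = 11.75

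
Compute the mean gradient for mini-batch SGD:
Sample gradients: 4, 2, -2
Average gradient = 1.333

Average = (1/3)(4 + 2 + -2) = 4/3 = 1.333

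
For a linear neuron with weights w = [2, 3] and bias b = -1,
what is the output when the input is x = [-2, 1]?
y = -2

y = (2)(-2) + (3)(1) + -1 = -2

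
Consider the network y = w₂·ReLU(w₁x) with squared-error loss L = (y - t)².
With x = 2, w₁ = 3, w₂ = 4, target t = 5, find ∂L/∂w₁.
∂L/∂w₁ = 304

Forward pass:
z = w₁x = 3×2 = 6
h = ReLU(6) = 6
y = w₂h = 4×6 = 24

Backward pass:
∂L/∂y = 2(y - t) = 2(24 - 5) = 38
∂y/∂h = w₂ = 4
∂h/∂z = 1 (ReLU derivative)
∂z/∂w₁ = x = 2

∂L/∂w₁ = 38 × 4 × 1 × 2 = 304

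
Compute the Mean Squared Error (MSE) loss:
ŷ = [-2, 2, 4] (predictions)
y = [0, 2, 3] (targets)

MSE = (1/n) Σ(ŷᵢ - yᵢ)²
MSE = 1.667

MSE = (1/3)((-2-0)² + (2-2)² + (4-3)²) = (1/3)(4 + 0 + 1) = 1.667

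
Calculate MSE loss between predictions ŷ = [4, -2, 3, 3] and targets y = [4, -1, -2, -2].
MSE = 12.75

MSE = (1/4)((4-4)² + (-2--1)² + (3--2)² + (3--2)²) = (1/4)(0 + 1 + 25 + 25) = 12.75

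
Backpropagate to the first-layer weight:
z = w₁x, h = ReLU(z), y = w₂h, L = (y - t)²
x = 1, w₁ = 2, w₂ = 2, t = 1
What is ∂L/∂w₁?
∂L/∂w₁ = 12

Forward pass:
z = w₁x = 2×1 = 2
h = ReLU(2) = 2
y = w₂h = 2×2 = 4

Backward pass:
∂L/∂y = 2(y - t) = 2(4 - 1) = 6
∂y/∂h = w₂ = 2
∂h/∂z = 1 (ReLU derivative)
∂z/∂w₁ = x = 1

∂L/∂w₁ = 6 × 2 × 1 × 1 = 12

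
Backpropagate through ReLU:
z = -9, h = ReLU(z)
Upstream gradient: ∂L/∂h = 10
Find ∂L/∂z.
∂L/∂z = 0

h = ReLU(-9) = 0
Since z < 0: ∂h/∂z = 0
∂L/∂z = ∂L/∂h · ∂h/∂z = 10 × 0 = 0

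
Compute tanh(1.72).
0.9379

tanh(1.72) = (e^(1.72) - e^(-1.72))/(e^(1.72) + e^(-1.72)) = 0.9379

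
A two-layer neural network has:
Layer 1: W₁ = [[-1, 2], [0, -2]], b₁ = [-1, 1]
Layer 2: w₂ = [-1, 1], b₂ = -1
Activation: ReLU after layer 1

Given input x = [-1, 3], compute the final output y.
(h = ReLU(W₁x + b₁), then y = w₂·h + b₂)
y = -7

Layer 1 pre-activation: z₁ = [6, -5]
After ReLU: h = [6, 0]
Layer 2 output: y = -1×6 + 1×0 + -1 = -7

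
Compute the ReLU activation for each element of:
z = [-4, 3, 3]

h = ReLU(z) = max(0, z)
h = [0, 3, 3]

ReLU applied element-wise: max(0,-4)=0, max(0,3)=3, max(0,3)=3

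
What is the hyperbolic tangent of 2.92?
0.9942

tanh(2.92) = (e^(2.92) - e^(-2.92))/(e^(2.92) + e^(-2.92)) = 0.9942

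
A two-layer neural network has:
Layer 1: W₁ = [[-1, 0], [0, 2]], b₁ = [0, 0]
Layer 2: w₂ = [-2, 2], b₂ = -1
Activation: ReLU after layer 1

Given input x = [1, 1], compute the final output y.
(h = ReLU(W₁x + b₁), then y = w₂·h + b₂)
y = 3

Layer 1 pre-activation: z₁ = [-1, 2]
After ReLU: h = [0, 2]
Layer 2 output: y = -2×0 + 2×2 + -1 = 3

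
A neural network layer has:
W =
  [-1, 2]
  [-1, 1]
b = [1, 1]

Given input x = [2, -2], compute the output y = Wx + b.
y = [-5, -3]

Wx = [-1×2 + 2×-2, -1×2 + 1×-2]
   = [-6, -4]
y = Wx + b = [-6 + 1, -4 + 1] = [-5, -3]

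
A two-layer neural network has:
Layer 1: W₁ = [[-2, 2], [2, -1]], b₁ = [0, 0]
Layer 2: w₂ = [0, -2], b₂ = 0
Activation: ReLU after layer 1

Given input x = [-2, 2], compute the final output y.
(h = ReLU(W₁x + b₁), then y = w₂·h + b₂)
y = 0

Layer 1 pre-activation: z₁ = [8, -6]
After ReLU: h = [8, 0]
Layer 2 output: y = 0×8 + -2×0 + 0 = 0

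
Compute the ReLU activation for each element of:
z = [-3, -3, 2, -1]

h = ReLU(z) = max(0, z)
h = [0, 0, 2, 0]

ReLU applied element-wise: max(0,-3)=0, max(0,-3)=0, max(0,2)=2, max(0,-1)=0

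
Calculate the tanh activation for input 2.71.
0.9912

tanh(2.71) = (e^(2.71) - e^(-2.71))/(e^(2.71) + e^(-2.71)) = 0.9912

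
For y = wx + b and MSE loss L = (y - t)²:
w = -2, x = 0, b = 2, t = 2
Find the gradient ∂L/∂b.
∂L/∂b = 0

y = wx + b = (-2)(0) + 2 = 2
∂L/∂y = 2(y - t) = 2(2 - 2) = 0
∂y/∂b = 1
∂L/∂b = ∂L/∂y · ∂y/∂b = 0 × 1 = 0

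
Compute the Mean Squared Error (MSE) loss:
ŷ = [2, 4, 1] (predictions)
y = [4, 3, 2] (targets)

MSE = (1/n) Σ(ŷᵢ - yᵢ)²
MSE = 2

MSE = (1/3)((2-4)² + (4-3)² + (1-2)²) = (1/3)(4 + 1 + 1) = 2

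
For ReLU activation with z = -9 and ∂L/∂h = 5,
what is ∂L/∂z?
∂L/∂z = 0

h = ReLU(-9) = 0
Since z < 0: ∂h/∂z = 0
∂L/∂z = ∂L/∂h · ∂h/∂z = 5 × 0 = 0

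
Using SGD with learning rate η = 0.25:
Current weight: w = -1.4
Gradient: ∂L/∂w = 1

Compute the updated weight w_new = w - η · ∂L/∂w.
w_new = -1.65

w_new = w - η·∂L/∂w = -1.4 - 0.25×(1) = -1.4 - (0.25) = -1.65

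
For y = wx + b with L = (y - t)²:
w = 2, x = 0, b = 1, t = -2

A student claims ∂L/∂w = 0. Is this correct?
Correct

y = (2)(0) + 1 = 1
∂L/∂y = 2(y - t) = 2(1 - -2) = 6
∂y/∂w = x = 0
∂L/∂w = 6 × 0 = 0

Claimed value: 0
Correct: The correct gradient is 0.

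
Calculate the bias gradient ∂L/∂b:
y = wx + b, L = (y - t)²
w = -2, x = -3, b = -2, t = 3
∂L/∂b = 2

y = wx + b = (-2)(-3) + -2 = 4
∂L/∂y = 2(y - t) = 2(4 - 3) = 2
∂y/∂b = 1
∂L/∂b = ∂L/∂y · ∂y/∂b = 2 × 1 = 2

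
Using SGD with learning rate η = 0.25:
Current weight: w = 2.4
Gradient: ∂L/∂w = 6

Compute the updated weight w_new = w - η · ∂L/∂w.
w_new = 0.9

w_new = w - η·∂L/∂w = 2.4 - 0.25×(6) = 2.4 - (1.5) = 0.9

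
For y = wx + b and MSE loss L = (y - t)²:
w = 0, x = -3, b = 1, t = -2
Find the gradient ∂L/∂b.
∂L/∂b = 6

y = wx + b = (0)(-3) + 1 = 1
∂L/∂y = 2(y - t) = 2(1 - -2) = 6
∂y/∂b = 1
∂L/∂b = ∂L/∂y · ∂y/∂b = 6 × 1 = 6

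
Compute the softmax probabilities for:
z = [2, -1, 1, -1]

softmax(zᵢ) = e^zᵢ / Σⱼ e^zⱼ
p = [0.6815, 0.0339, 0.2507, 0.0339]

exp(z) = [7.389, 0.3679, 2.718, 0.3679]
Sum = 10.84
p = [0.6815, 0.0339, 0.2507, 0.0339]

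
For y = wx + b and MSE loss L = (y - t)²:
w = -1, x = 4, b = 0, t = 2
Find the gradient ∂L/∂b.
∂L/∂b = -12

y = wx + b = (-1)(4) + 0 = -4
∂L/∂y = 2(y - t) = 2(-4 - 2) = -12
∂y/∂b = 1
∂L/∂b = ∂L/∂y · ∂y/∂b = -12 × 1 = -12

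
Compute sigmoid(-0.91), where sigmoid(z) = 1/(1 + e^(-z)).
0.287

sigmoid(-0.91) = 1/(1 + e^(0.91)) = 1/(1 + 2.484) = 0.287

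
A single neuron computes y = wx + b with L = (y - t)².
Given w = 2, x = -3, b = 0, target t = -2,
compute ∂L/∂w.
∂L/∂w = 24

y = wx + b = (2)(-3) + 0 = -6
∂L/∂y = 2(y - t) = 2(-6 - -2) = -8
∂y/∂w = x = -3
∂L/∂w = ∂L/∂y · ∂y/∂w = -8 × -3 = 24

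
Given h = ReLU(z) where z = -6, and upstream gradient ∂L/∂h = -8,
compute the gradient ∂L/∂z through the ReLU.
∂L/∂z = 0

h = ReLU(-6) = 0
Since z < 0: ∂h/∂z = 0
∂L/∂z = ∂L/∂h · ∂h/∂z = -8 × 0 = 0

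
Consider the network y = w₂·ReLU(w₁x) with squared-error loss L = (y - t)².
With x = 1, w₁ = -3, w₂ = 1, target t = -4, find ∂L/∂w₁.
∂L/∂w₁ = 0

Forward pass:
z = w₁x = -3×1 = -3
h = ReLU(-3) = 0
y = w₂h = 1×0 = 0

Backward pass:
∂L/∂y = 2(y - t) = 2(0 - -4) = 8
∂y/∂h = w₂ = 1
∂h/∂z = 0 (ReLU derivative)
∂z/∂w₁ = x = 1

∂L/∂w₁ = 8 × 1 × 0 × 1 = 0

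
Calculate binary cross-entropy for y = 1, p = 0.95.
L = 0.05129

L = -1·log(0.95) - 0·log(0.05) = -log(0.95) = 0.05129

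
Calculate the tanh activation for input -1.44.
-0.8937

tanh(-1.44) = (e^(-1.44) - e^(1.44))/(e^(-1.44) + e^(1.44)) = -0.8937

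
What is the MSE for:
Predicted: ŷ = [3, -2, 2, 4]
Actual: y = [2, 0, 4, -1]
MSE = 8.5

MSE = (1/4)((3-2)² + (-2-0)² + (2-4)² + (4--1)²) = (1/4)(1 + 4 + 4 + 25) = 8.5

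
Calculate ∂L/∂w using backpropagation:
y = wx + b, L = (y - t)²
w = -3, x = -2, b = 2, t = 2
∂L/∂w = -24

y = wx + b = (-3)(-2) + 2 = 8
∂L/∂y = 2(y - t) = 2(8 - 2) = 12
∂y/∂w = x = -2
∂L/∂w = ∂L/∂y · ∂y/∂w = 12 × -2 = -24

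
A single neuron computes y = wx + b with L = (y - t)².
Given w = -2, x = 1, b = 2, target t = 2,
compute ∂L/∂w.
∂L/∂w = -4

y = wx + b = (-2)(1) + 2 = 0
∂L/∂y = 2(y - t) = 2(0 - 2) = -4
∂y/∂w = x = 1
∂L/∂w = ∂L/∂y · ∂y/∂w = -4 × 1 = -4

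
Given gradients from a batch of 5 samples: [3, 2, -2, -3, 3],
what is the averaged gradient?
Average gradient = 0.6

Average = (1/5)(3 + 2 + -2 + -3 + 3) = 3/5 = 0.6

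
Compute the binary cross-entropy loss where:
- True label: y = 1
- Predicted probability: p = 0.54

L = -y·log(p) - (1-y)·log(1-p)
L = 0.6162

L = -1·log(0.54) - 0·log(0.46) = -log(0.54) = 0.6162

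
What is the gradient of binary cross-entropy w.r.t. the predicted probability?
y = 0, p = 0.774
∂L/∂p = 4.425

∂L/∂p = -y/p + (1-y)/(1-p) = 0 + 1/0.226 = 4.425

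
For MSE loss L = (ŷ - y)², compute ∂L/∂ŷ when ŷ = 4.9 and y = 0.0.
∂L/∂ŷ = 9.8

∂L/∂ŷ = 2(ŷ - y) = 2(4.9 - 0.0) = 2(4.9) = 9.8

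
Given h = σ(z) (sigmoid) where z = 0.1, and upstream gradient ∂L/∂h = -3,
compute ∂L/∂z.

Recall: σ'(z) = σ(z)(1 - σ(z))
∂L/∂z = -0.7481

σ(0.1) = 0.525
σ'(0.1) = σ(0.1)(1 - σ(0.1)) = 0.525 × 0.475 = 0.2494
∂L/∂z = ∂L/∂h · σ'(z) = -3 × 0.2494 = -0.7481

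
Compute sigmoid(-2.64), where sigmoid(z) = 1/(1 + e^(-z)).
0.06661

sigmoid(-2.64) = 1/(1 + e^(2.64)) = 1/(1 + 14.01) = 0.06661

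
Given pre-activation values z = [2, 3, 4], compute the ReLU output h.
h = [2, 3, 4]

ReLU applied element-wise: max(0,2)=2, max(0,3)=3, max(0,4)=4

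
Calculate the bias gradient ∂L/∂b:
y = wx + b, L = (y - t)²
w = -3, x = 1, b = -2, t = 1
∂L/∂b = -12

y = wx + b = (-3)(1) + -2 = -5
∂L/∂y = 2(y - t) = 2(-5 - 1) = -12
∂y/∂b = 1
∂L/∂b = ∂L/∂y · ∂y/∂b = -12 × 1 = -12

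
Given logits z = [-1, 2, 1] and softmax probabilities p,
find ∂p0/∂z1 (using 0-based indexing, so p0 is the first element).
∂p0/∂z1 = -0.02477

p = softmax(z) = [0.03512, 0.7054, 0.2595]
p0 = 0.03512, p1 = 0.7054

∂p0/∂z1 = -p0 × p1 = -0.03512 × 0.7054 = -0.02477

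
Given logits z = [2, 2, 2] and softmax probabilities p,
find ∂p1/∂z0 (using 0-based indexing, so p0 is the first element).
∂p1/∂z0 = -0.1111

p = softmax(z) = [0.3333, 0.3333, 0.3333]
p1 = 0.3333, p0 = 0.3333

∂p1/∂z0 = -p1 × p0 = -0.3333 × 0.3333 = -0.1111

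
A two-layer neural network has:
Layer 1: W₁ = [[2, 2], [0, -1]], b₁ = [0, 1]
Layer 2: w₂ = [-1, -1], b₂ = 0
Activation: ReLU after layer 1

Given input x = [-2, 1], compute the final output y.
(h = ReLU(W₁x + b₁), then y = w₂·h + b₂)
y = 0

Layer 1 pre-activation: z₁ = [-2, 0]
After ReLU: h = [0, 0]
Layer 2 output: y = -1×0 + -1×0 + 0 = 0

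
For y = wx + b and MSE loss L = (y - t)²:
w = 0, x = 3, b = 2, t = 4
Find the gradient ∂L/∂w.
∂L/∂w = -12

y = wx + b = (0)(3) + 2 = 2
∂L/∂y = 2(y - t) = 2(2 - 4) = -4
∂y/∂w = x = 3
∂L/∂w = ∂L/∂y · ∂y/∂w = -4 × 3 = -12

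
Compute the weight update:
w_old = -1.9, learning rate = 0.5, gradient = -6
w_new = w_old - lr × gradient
w_new = 1.1

w_new = w - η·∂L/∂w = -1.9 - 0.5×(-6) = -1.9 - (-3) = 1.1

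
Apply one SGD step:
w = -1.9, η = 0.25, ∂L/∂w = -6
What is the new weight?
w_new = -0.4

w_new = w - η·∂L/∂w = -1.9 - 0.25×(-6) = -1.9 - (-1.5) = -0.4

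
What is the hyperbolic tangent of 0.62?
0.5511

tanh(0.62) = (e^(0.62) - e^(-0.62))/(e^(0.62) + e^(-0.62)) = 0.5511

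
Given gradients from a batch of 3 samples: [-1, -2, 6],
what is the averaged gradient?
Average gradient = 1

Average = (1/3)(-1 + -2 + 6) = 3/3 = 1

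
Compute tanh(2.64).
0.9899

tanh(2.64) = (e^(2.64) - e^(-2.64))/(e^(2.64) + e^(-2.64)) = 0.9899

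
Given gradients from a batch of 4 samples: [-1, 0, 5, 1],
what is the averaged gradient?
Average gradient = 1.25

Average = (1/4)(-1 + 0 + 5 + 1) = 5/4 = 1.25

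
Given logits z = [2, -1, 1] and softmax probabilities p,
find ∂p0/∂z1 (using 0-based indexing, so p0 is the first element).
∂p0/∂z1 = -0.02477

p = softmax(z) = [0.7054, 0.03512, 0.2595]
p0 = 0.7054, p1 = 0.03512

∂p0/∂z1 = -p0 × p1 = -0.7054 × 0.03512 = -0.02477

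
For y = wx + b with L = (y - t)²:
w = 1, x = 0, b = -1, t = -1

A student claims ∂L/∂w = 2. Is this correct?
Incorrect

y = (1)(0) + -1 = -1
∂L/∂y = 2(y - t) = 2(-1 - -1) = 0
∂y/∂w = x = 0
∂L/∂w = 0 × 0 = 0

Claimed value: 2
Incorrect: The correct gradient is 0.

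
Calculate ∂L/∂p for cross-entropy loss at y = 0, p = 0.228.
∂L/∂p = 1.295

∂L/∂p = -y/p + (1-y)/(1-p) = 0 + 1/0.772 = 1.295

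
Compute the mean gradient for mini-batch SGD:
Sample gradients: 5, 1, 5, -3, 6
Average gradient = 2.8

Average = (1/5)(5 + 1 + 5 + -3 + 6) = 14/5 = 2.8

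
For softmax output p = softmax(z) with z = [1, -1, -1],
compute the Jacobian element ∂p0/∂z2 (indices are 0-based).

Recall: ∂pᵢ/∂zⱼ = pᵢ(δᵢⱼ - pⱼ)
∂p0/∂z2 = -0.08382

p = softmax(z) = [0.787, 0.1065, 0.1065]
p0 = 0.787, p2 = 0.1065

∂p0/∂z2 = -p0 × p2 = -0.787 × 0.1065 = -0.08382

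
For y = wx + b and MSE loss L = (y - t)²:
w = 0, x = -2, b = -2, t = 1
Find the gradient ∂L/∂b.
∂L/∂b = -6

y = wx + b = (0)(-2) + -2 = -2
∂L/∂y = 2(y - t) = 2(-2 - 1) = -6
∂y/∂b = 1
∂L/∂b = ∂L/∂y · ∂y/∂b = -6 × 1 = -6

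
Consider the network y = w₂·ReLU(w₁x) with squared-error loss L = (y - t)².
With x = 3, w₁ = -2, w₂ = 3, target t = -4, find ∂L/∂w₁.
∂L/∂w₁ = 0

Forward pass:
z = w₁x = -2×3 = -6
h = ReLU(-6) = 0
y = w₂h = 3×0 = 0

Backward pass:
∂L/∂y = 2(y - t) = 2(0 - -4) = 8
∂y/∂h = w₂ = 3
∂h/∂z = 0 (ReLU derivative)
∂z/∂w₁ = x = 3

∂L/∂w₁ = 8 × 3 × 0 × 3 = 0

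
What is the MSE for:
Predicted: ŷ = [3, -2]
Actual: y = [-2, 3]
MSE = 25

MSE = (1/2)((3--2)² + (-2-3)²) = (1/2)(25 + 25) = 25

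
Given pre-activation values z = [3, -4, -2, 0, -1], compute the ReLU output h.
h = [3, 0, 0, 0, 0]

ReLU applied element-wise: max(0,3)=3, max(0,-4)=0, max(0,-2)=0, max(0,0)=0, max(0,-1)=0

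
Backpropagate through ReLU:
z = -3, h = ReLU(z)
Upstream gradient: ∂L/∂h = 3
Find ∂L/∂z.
∂L/∂z = 0

h = ReLU(-3) = 0
Since z < 0: ∂h/∂z = 0
∂L/∂z = ∂L/∂h · ∂h/∂z = 3 × 0 = 0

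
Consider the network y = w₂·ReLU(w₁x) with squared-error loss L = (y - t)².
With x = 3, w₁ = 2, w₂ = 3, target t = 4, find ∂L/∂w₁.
∂L/∂w₁ = 252

Forward pass:
z = w₁x = 2×3 = 6
h = ReLU(6) = 6
y = w₂h = 3×6 = 18

Backward pass:
∂L/∂y = 2(y - t) = 2(18 - 4) = 28
∂y/∂h = w₂ = 3
∂h/∂z = 1 (ReLU derivative)
∂z/∂w₁ = x = 3

∂L/∂w₁ = 28 × 3 × 1 × 3 = 252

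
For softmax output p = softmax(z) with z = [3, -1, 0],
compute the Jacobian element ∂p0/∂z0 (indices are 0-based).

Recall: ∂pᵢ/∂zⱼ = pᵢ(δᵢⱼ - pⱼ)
∂p0/∂z0 = 0.0597

p = softmax(z) = [0.9362, 0.01715, 0.04661]
p0 = 0.9362

∂p0/∂z0 = p0(1 - p0) = 0.9362 × (1 - 0.9362) = 0.0597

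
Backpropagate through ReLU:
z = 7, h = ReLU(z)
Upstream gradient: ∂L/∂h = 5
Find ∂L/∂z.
∂L/∂z = 5

h = ReLU(7) = 7
Since z > 0: ∂h/∂z = 1
∂L/∂z = ∂L/∂h · ∂h/∂z = 5 × 1 = 5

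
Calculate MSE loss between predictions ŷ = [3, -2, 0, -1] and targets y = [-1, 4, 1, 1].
MSE = 14.25

MSE = (1/4)((3--1)² + (-2-4)² + (0-1)² + (-1-1)²) = (1/4)(16 + 36 + 1 + 4) = 14.25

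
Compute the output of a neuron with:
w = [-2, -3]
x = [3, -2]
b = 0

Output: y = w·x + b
y = 0

y = (-2)(3) + (-3)(-2) + 0 = 0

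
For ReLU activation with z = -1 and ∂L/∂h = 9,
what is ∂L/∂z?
∂L/∂z = 0

h = ReLU(-1) = 0
Since z < 0: ∂h/∂z = 0
∂L/∂z = ∂L/∂h · ∂h/∂z = 9 × 0 = 0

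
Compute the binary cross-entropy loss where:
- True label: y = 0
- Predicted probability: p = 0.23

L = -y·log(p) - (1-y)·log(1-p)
L = 0.2614

L = -0·log(0.23) - 1·log(0.77) = -log(0.77) = 0.2614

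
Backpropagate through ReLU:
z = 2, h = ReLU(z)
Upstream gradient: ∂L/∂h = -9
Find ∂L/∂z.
∂L/∂z = -9

h = ReLU(2) = 2
Since z > 0: ∂h/∂z = 1
∂L/∂z = ∂L/∂h · ∂h/∂z = -9 × 1 = -9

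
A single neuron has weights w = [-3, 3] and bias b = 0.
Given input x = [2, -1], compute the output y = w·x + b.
y = -9

y = (-3)(2) + (3)(-1) + 0 = -9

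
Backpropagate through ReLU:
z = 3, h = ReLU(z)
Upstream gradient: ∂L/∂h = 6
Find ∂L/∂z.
∂L/∂z = 6

h = ReLU(3) = 3
Since z > 0: ∂h/∂z = 1
∂L/∂z = ∂L/∂h · ∂h/∂z = 6 × 1 = 6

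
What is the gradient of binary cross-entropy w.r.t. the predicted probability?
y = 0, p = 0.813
∂L/∂p = 5.348

∂L/∂p = -y/p + (1-y)/(1-p) = 0 + 1/0.187 = 5.348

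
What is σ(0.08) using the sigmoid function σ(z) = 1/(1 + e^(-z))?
0.52

sigmoid(0.08) = 1/(1 + e^(-0.08)) = 1/(1 + 0.9231) = 0.52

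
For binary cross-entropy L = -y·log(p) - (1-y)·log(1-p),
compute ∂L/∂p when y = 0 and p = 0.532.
∂L/∂p = 2.137

∂L/∂p = -y/p + (1-y)/(1-p) = 0 + 1/0.468 = 2.137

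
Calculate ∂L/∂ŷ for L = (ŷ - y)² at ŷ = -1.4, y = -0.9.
∂L/∂ŷ = -1.0

∂L/∂ŷ = 2(ŷ - y) = 2(-1.4 - -0.9) = 2(-0.5) = -1.0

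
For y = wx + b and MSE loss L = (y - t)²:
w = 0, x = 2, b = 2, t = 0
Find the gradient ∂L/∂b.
∂L/∂b = 4

y = wx + b = (0)(2) + 2 = 2
∂L/∂y = 2(y - t) = 2(2 - 0) = 4
∂y/∂b = 1
∂L/∂b = ∂L/∂y · ∂y/∂b = 4 × 1 = 4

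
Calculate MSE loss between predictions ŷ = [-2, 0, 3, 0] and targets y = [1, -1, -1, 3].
MSE = 8.75

MSE = (1/4)((-2-1)² + (0--1)² + (3--1)² + (0-3)²) = (1/4)(9 + 1 + 16 + 9) = 8.75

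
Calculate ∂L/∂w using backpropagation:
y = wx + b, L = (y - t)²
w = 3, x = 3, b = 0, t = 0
∂L/∂w = 54

y = wx + b = (3)(3) + 0 = 9
∂L/∂y = 2(y - t) = 2(9 - 0) = 18
∂y/∂w = x = 3
∂L/∂w = ∂L/∂y · ∂y/∂w = 18 × 3 = 54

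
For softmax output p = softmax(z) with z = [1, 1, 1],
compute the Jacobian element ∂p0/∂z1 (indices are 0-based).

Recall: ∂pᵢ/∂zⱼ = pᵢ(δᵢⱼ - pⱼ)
∂p0/∂z1 = -0.1111

p = softmax(z) = [0.3333, 0.3333, 0.3333]
p0 = 0.3333, p1 = 0.3333

∂p0/∂z1 = -p0 × p1 = -0.3333 × 0.3333 = -0.1111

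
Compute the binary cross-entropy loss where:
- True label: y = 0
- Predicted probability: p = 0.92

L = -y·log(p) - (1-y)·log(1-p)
L = 2.526

L = -0·log(0.92) - 1·log(0.08) = -log(0.08) = 2.526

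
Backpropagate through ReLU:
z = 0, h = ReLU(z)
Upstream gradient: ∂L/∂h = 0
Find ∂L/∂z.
∂L/∂z = 0

h = ReLU(0) = 0
At z = 0: ∂h/∂z = 0 (by convention)
∂L/∂z = ∂L/∂h · ∂h/∂z = 0 × 0 = 0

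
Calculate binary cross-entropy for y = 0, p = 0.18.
L = 0.1985

L = -0·log(0.18) - 1·log(0.82) = -log(0.82) = 0.1985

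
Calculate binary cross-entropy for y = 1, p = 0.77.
L = 0.2614

L = -1·log(0.77) - 0·log(0.23) = -log(0.77) = 0.2614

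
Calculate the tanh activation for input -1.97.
-0.9618

tanh(-1.97) = (e^(-1.97) - e^(1.97))/(e^(-1.97) + e^(1.97)) = -0.9618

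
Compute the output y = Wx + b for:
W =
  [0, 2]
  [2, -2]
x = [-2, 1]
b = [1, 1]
y = [3, -5]

Wx = [0×-2 + 2×1, 2×-2 + -2×1]
   = [2, -6]
y = Wx + b = [2 + 1, -6 + 1] = [3, -5]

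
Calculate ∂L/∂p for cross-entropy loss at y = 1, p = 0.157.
∂L/∂p = -6.369

∂L/∂p = -y/p + (1-y)/(1-p) = -1/0.157 + 0 = -6.369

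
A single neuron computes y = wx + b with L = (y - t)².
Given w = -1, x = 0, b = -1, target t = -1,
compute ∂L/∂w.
∂L/∂w = 0

y = wx + b = (-1)(0) + -1 = -1
∂L/∂y = 2(y - t) = 2(-1 - -1) = 0
∂y/∂w = x = 0
∂L/∂w = ∂L/∂y · ∂y/∂w = 0 × 0 = 0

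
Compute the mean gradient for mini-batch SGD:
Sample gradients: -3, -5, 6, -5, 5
Average gradient = -0.4

Average = (1/5)(-3 + -5 + 6 + -5 + 5) = -2/5 = -0.4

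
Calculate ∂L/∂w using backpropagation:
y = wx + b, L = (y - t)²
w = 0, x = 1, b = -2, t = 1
∂L/∂w = -6

y = wx + b = (0)(1) + -2 = -2
∂L/∂y = 2(y - t) = 2(-2 - 1) = -6
∂y/∂w = x = 1
∂L/∂w = ∂L/∂y · ∂y/∂w = -6 × 1 = -6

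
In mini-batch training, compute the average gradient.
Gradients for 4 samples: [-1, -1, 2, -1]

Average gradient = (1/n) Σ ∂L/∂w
Average gradient = -0.25

Average = (1/4)(-1 + -1 + 2 + -1) = -1/4 = -0.25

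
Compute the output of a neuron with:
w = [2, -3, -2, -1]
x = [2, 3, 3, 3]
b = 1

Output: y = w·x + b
y = -13

y = (2)(2) + (-3)(3) + (-2)(3) + (-1)(3) + 1 = -13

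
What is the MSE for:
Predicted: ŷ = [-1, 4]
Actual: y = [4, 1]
MSE = 17

MSE = (1/2)((-1-4)² + (4-1)²) = (1/2)(25 + 9) = 17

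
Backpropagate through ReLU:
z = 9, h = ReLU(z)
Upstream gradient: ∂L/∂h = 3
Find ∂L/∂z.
∂L/∂z = 3

h = ReLU(9) = 9
Since z > 0: ∂h/∂z = 1
∂L/∂z = ∂L/∂h · ∂h/∂z = 3 × 1 = 3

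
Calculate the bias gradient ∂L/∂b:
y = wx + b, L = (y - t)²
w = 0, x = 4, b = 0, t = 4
∂L/∂b = -8

y = wx + b = (0)(4) + 0 = 0
∂L/∂y = 2(y - t) = 2(0 - 4) = -8
∂y/∂b = 1
∂L/∂b = ∂L/∂y · ∂y/∂b = -8 × 1 = -8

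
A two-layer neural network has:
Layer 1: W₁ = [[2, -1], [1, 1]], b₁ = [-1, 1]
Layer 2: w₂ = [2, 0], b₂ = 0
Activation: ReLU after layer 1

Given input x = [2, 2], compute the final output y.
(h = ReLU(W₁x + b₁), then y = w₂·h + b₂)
y = 2

Layer 1 pre-activation: z₁ = [1, 5]
After ReLU: h = [1, 5]
Layer 2 output: y = 2×1 + 0×5 + 0 = 2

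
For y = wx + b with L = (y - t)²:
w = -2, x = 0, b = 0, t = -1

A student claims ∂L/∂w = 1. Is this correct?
Incorrect

y = (-2)(0) + 0 = 0
∂L/∂y = 2(y - t) = 2(0 - -1) = 2
∂y/∂w = x = 0
∂L/∂w = 2 × 0 = 0

Claimed value: 1
Incorrect: The correct gradient is 0.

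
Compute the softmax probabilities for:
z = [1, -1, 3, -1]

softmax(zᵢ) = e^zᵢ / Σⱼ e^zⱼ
p = [0.1155, 0.0156, 0.8533, 0.0156]

exp(z) = [2.718, 0.3679, 20.09, 0.3679]
Sum = 23.54
p = [0.1155, 0.0156, 0.8533, 0.0156]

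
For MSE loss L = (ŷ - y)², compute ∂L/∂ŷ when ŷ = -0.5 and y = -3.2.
∂L/∂ŷ = 5.4

∂L/∂ŷ = 2(ŷ - y) = 2(-0.5 - -3.2) = 2(2.7) = 5.4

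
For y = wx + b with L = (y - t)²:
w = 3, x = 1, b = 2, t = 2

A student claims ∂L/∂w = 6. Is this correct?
Correct

y = (3)(1) + 2 = 5
∂L/∂y = 2(y - t) = 2(5 - 2) = 6
∂y/∂w = x = 1
∂L/∂w = 6 × 1 = 6

Claimed value: 6
Correct: The correct gradient is 6.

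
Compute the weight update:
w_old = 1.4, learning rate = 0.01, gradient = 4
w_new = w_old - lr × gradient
w_new = 1.36

w_new = w - η·∂L/∂w = 1.4 - 0.01×(4) = 1.4 - (0.04) = 1.36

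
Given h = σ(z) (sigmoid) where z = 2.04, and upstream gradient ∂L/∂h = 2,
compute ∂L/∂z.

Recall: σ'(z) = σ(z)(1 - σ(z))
∂L/∂z = 0.2037

σ(2.04) = 0.8849
σ'(2.04) = σ(2.04)(1 - σ(2.04)) = 0.8849 × 0.1151 = 0.1018
∂L/∂z = ∂L/∂h · σ'(z) = 2 × 0.1018 = 0.2037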